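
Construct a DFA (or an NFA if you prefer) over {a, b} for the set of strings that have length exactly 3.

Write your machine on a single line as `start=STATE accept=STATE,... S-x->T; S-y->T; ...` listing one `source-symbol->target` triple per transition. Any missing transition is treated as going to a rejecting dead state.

Count input length up to 4: every symbol moves from q0 toward q4, which means 'more than 3' and absorbs. Accept from {q3}.
With 5 states:
        a   b  
>  q0   q1  q1 
   q1   q2  q2 
   q2   q3  q3 
 * q3   q4  q4 
   q4   q4  q4 
(> = start, * = accepting)

start=q0; accept=q3; q0-a->q1; q0-b->q1; q1-a->q2; q1-b->q2; q2-a->q3; q2-b->q3; q3-a->q4; q3-b->q4; q4-a->q4; q4-b->q4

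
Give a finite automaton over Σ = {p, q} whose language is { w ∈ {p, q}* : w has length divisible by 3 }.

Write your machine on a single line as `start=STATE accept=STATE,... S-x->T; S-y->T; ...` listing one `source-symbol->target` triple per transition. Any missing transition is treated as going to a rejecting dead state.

start=s0; accept=s0; s0-p->s1; s0-q->s1; s1-p->s2; s1-q->s2; s2-p->s0; s2-q->s0

Count input length modulo 3: every symbol advances one step around the cycle s0 → s1 → s2 → s0. Accept at s0.
A 3-state machine:
        p   q  
>* s0   s1  s1 
   s1   s2  s2 
   s2   s0  s0 
(> = start, * = accepting)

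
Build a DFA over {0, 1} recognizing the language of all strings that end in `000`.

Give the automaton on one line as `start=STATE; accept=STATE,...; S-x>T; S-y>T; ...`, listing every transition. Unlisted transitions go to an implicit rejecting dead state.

start=q0; accept=q3; q0-0>q1; q0-1>q0; q1-0>q2; q1-1>q0; q2-0>q3; q2-1>q0; q3-0>q3; q3-1>q0

Remember how much of `000` the current input suffix matches. State q0 means no match yet; q1 means the last symbol is `0`; q2 means the last 2 symbols are `00`; q3 means the last 3 symbols are `000`. Only q3 accepts. On a mismatch, fall back to the longest proper suffix that is still a prefix of `000`.
A 4-state machine:
        0   1  
>  q0   q1  q0 
   q1   q2  q0 
   q2   q3  q0 
 * q3   q3  q0 
(> = start, * = accepting)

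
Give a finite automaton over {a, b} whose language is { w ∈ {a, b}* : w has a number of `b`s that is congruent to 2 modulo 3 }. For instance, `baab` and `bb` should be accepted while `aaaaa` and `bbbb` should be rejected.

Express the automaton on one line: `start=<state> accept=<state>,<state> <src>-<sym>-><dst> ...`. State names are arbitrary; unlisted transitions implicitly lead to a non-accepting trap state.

start=S0 accept=S2 S0-a->S0 S0-b->S1 S1-a->S1 S1-b->S2 S2-a->S2 S2-b->S0

Keep the running count of `b`s modulo 3: each `b` advances along the cycle S0 → S1 → S2 → S0 while other symbols loop. Accept at S2.
        a   b  
>  S0   S0  S1 
   S1   S1  S2 
 * S2   S2  S0 
(> = start, * = accepting)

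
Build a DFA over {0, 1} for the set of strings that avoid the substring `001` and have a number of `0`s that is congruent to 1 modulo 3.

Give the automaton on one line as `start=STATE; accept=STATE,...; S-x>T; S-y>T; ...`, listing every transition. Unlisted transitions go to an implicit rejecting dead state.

start=q0; accept=q1,q3,q7; q0-0>q1; q0-1>q0; q1-0>q2; q1-1>q3; q2-0>q4; q2-1>q5; q3-0>q6; q3-1>q3; q4-0>q7; q4-1>q8; q5-0>q8; q5-1>q5; q6-0>q4; q6-1>q9; q7-0>q2; q7-1>q10; q8-0>q10; q8-1>q8; q9-0>q11; q9-1>q9; q10-0>q5; q10-1>q10; q11-0>q7; q11-1>q0

Build one automaton per condition and run them in lockstep. The first has 4 states tracking partial matches of the forbidden pattern `001`; the second has 3 states tracking the count of `0`s modulo 3. A product state is a pair (one from each), accepting exactly when both do.
          0    1  
>  q0     q1   q0 
 * q1     q2   q3 
   q2     q4   q5 
 * q3     q6   q3 
   q4     q7   q8 
   q5     q8   q5 
   q6     q4   q9 
 * q7     q2  q10 
   q8    q10   q8 
   q9    q11   q9 
   q10    q5  q10 
   q11    q7   q0 
(> = start, * = accepting)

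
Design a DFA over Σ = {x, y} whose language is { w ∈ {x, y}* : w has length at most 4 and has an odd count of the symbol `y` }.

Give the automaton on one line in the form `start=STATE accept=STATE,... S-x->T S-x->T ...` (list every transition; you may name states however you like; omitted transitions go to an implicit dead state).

start=S0 accept=S2,S4,S6,S8 S0-x->S1 S0-y->S2 S1-x->S3 S1-y->S4 S2-x->S4 S2-y->S3 S3-x->S5 S3-y->S6 S4-x->S6 S4-y->S5 S5-x->S7 S5-y->S8 S6-x->S8 S6-y->S7 S7-x->S9 S7-y->S10 S8-x->S10 S8-y->S9 S9-x->S9 S9-y->S10 S10-x->S10 S10-y->S9

Handle the two conditions separately and then intersect. One (6 states) tracks the input length, saturating at 5; the other (2 states) tracks the count of `y`s modulo 2. Each combined state is a pair, one component from each; accept when both components accept.
An 11-state machine:
          x    y  
>  S0     S1   S2 
   S1     S3   S4 
 * S2     S4   S3 
   S3     S5   S6 
 * S4     S6   S5 
   S5     S7   S8 
 * S6     S8   S7 
   S7     S9  S10 
 * S8    S10   S9 
   S9     S9  S10 
   S10   S10   S9 
(> = start, * = accepting)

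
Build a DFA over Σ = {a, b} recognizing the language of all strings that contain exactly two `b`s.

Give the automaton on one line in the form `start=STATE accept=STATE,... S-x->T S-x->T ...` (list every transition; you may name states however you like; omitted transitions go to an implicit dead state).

Count `b`s, saturating at 3: states S0 through S2 mean 0 through 2 `b`s seen; S3 means more than 2. Each `b` increments (capped at S3); other symbols loop. Accept from {S2}.
A 4-state machine:
        a   b  
>  S0   S0  S1 
   S1   S1  S2 
 * S2   S2  S3 
   S3   S3  S3 
(> = start, * = accepting)

start=S0 accept=S2 S0-a->S0 S0-b->S1 S1-a->S1 S1-b->S2 S2-a->S2 S2-b->S3 S3-a->S3 S3-b->S3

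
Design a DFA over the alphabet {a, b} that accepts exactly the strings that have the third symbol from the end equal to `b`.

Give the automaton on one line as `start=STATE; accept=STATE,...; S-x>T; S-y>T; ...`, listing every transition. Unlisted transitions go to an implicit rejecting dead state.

Because acceptance depends on a position counted from the end, the machine has to buffer the most recent 3 symbols. Make each state the string of the last up-to-3 symbols read; on input `x` shift the window left and append `x`. Accept when the buffered window has length 3 and begins with `b`.
A 15-state machine:
          a    b  
>  s0     s1   s2 
   s1     s3   s4 
   s2     s5   s6 
   s3     s7   s8 
   s4     s9  s10 
   s5    s11  s12 
   s6    s13  s14 
   s7     s7   s8 
   s8     s9  s10 
   s9    s11  s12 
   s10   s13  s14 
 * s11    s7   s8 
 * s12    s9  s10 
 * s13   s11  s12 
 * s14   s13  s14 
(> = start, * = accepting)

start=s0; accept=s11,s12,s13,s14; s0-a>s1; s0-b>s2; s1-a>s3; s1-b>s4; s2-a>s5; s2-b>s6; s3-a>s7; s3-b>s8; s4-a>s9; s4-b>s10; s5-a>s11; s5-b>s12; s6-a>s13; s6-b>s14; s7-a>s7; s7-b>s8; s8-a>s9; s8-b>s10; s9-a>s11; s9-b>s12; s10-a>s13; s10-b>s14; s11-a>s7; s11-b>s8; s12-a>s9; s12-b>s10; s13-a>s11; s13-b>s12; s14-a>s13; s14-b>s14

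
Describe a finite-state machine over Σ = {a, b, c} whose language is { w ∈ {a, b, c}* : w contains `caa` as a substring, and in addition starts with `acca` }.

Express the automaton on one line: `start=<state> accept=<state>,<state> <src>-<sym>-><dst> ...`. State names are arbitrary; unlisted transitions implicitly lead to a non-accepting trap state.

Handle the two conditions separately and then intersect. The first has 4 states tracking whether and how much of `caa` has been seen; the second has 6 states tracking whether the input so far still matches the prefix `acca`. A product state is a pair (one from each), accepting exactly when both do.
A 12-state machine:
          a    b    c  
>  S0     S1   S2   S3 
   S1     S2   S2   S4 
   S2     S2   S2   S3 
   S3     S5   S2   S3 
   S4     S5   S2   S6 
   S5     S7   S2   S3 
   S6     S8   S2   S3 
   S7     S7   S7   S7 
   S8     S9  S10  S11 
 * S9     S9   S9   S9 
   S10   S10  S10  S11 
   S11    S8  S10  S11 
(> = start, * = accepting)

start=S0 accept=S9 S0-a->S1 S0-b->S2 S0-c->S3 S1-a->S2 S1-b->S2 S1-c->S4 S2-a->S2 S2-b->S2 S2-c->S3 S3-a->S5 S3-b->S2 S3-c->S3 S4-a->S5 S4-b->S2 S4-c->S6 S5-a->S7 S5-b->S2 S5-c->S3 S6-a->S8 S6-b->S2 S6-c->S3 S7-a->S7 S7-b->S7 S7-c->S7 S8-a->S9 S8-b->S10 S8-c->S11 S9-a->S9 S9-b->S9 S9-c->S9 S10-a->S10 S10-b->S10 S10-c->S11 S11-a->S8 S11-b->S10 S11-c->S11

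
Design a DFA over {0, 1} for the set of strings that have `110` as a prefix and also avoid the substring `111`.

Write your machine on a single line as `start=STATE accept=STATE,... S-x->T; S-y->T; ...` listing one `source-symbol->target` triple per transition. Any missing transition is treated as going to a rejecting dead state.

start=A; accept=E,F,G; A-0->B; A-1->C; B-0->B; B-1->B; C-0->B; C-1->D; D-0->E; D-1->B; E-0->E; E-1->F; F-0->E; F-1->G; G-0->E; G-1->B

Run two small machines in parallel and take their product. One (5 states) tracks whether the input so far still matches the prefix `110`; the other (4 states) tracks partial matches of the forbidden pattern `111`. Each combined state is a pair, one component from each; accept when both components accept. After merging equivalent states the machine shrinks.
       0  1 
>  A   B  C 
   B   B  B 
   C   B  D 
   D   E  B 
 * E   E  F 
 * F   E  G 
 * G   E  B 
(> = start, * = accepting)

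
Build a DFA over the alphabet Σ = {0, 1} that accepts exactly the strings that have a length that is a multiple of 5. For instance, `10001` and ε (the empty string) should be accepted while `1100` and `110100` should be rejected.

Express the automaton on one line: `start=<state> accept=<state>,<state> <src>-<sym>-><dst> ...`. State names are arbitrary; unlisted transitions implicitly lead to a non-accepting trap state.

Count input length modulo 5: every symbol advances one step around the cycle q0 → q1 → q2 → q3 → q4 → q0. Accept at q0.
5 states suffice.
        0   1  
>* q0   q1  q1 
   q1   q2  q2 
   q2   q3  q3 
   q3   q4  q4 
   q4   q0  q0 
(> = start, * = accepting)

start=q0 accept=q0 q0-0->q1 q0-1->q1 q1-0->q2 q1-1->q2 q2-0->q3 q2-1->q3 q3-0->q4 q3-1->q4 q4-0->q0 q4-1->q0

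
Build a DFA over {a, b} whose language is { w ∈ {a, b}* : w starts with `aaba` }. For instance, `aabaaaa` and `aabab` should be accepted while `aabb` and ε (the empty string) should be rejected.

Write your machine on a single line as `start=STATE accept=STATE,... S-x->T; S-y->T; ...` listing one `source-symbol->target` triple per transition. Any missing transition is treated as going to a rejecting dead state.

start=q0; accept=q4; q0-a->q1; q0-b->q5; q1-a->q2; q1-b->q5; q2-a->q5; q2-b->q3; q3-a->q4; q3-b->q5; q4-a->q4; q4-b->q4; q5-a->q5; q5-b->q5

Walk along `aaba` while the input agrees: from q0 take `a` to q1, and so on. Any deviation drops to the rejecting sink q5. Once q4 is reached the prefix is confirmed and every continuation is accepted.
A 6-state machine:
        a   b  
>  q0   q1  q5 
   q1   q2  q5 
   q2   q5  q3 
   q3   q4  q5 
 * q4   q4  q4 
   q5   q5  q5 
(> = start, * = accepting)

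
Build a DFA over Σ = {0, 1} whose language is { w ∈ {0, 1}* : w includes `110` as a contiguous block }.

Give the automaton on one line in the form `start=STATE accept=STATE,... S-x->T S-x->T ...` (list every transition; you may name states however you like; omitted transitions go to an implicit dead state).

start=s0 accept=s3 s0-0->s0 s0-1->s1 s1-0->s0 s1-1->s2 s2-0->s3 s2-1->s2 s3-0->s3 s3-1->s3

States s0..s2 record the length of the longest prefix of `110` that matches the current input suffix. Reaching s3 means `110` has been seen, and we stay there forever. Accept from s3.
        0   1  
>  s0   s0  s1 
   s1   s0  s2 
   s2   s3  s2 
 * s3   s3  s3 
(> = start, * = accepting)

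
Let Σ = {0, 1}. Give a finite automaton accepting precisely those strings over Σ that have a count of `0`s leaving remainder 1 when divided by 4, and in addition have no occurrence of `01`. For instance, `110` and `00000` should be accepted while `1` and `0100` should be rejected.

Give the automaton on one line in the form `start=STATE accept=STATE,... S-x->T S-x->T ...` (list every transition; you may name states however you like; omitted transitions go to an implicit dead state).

start=S0 accept=S1 S0-0->S1 S0-1->S0 S1-0->S2 S1-1->S3 S2-0->S4 S2-1->S3 S3-0->S3 S3-1->S3 S4-0->S5 S4-1->S3 S5-0->S1 S5-1->S3

Build one automaton per condition and run them in lockstep. One (4 states) tracks the count of `0`s modulo 4; the other (3 states) tracks partial matches of the forbidden pattern `01`. Each combined state is a pair, one component from each; accept when both components accept. After merging equivalent states the machine shrinks.
A 6-state machine:
        0   1  
>  S0   S1  S0 
 * S1   S2  S3 
   S2   S4  S3 
   S3   S3  S3 
   S4   S5  S3 
   S5   S1  S3 
(> = start, * = accepting)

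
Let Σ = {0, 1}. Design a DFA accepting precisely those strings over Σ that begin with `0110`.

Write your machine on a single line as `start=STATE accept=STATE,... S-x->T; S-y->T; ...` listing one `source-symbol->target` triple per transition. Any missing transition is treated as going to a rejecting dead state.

Check the first 4 symbols one by one: s0 through s3 record how many have matched `0110` so far; any wrong symbol goes to the dead state s5. After all 4 match we enter the accepting sink s4.
A 6-state machine:
        0   1  
>  s0   s1  s5 
   s1   s5  s2 
   s2   s5  s3 
   s3   s4  s5 
 * s4   s4  s4 
   s5   s5  s5 
(> = start, * = accepting)

start=s0; accept=s4; s0-0->s1; s0-1->s5; s1-0->s5; s1-1->s2; s2-0->s5; s2-1->s3; s3-0->s4; s3-1->s5; s4-0->s4; s4-1->s4; s5-0->s5; s5-1->s5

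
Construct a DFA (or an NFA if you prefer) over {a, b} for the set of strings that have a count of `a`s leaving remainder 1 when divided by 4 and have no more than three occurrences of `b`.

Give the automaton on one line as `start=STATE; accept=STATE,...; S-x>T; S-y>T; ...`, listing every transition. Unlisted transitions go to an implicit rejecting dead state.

start=q0; accept=q1,q4,q8,q12; q0-a>q1; q0-b>q2; q1-a>q3; q1-b>q4; q2-a>q4; q2-b>q5; q3-a>q6; q3-b>q7; q4-a>q7; q4-b>q8; q5-a>q8; q5-b>q9; q6-a>q0; q6-b>q10; q7-a>q10; q7-b>q11; q8-a>q11; q8-b>q12; q9-a>q12; q9-b>q13; q10-a>q2; q10-b>q14; q11-a>q14; q11-b>q15; q12-a>q15; q12-b>q16; q13-a>q16; q13-b>q13; q14-a>q5; q14-b>q17; q15-a>q17; q15-b>q18; q16-a>q18; q16-b>q16; q17-a>q9; q17-b>q19; q18-a>q19; q18-b>q18; q19-a>q13; q19-b>q19

Run two small machines in parallel and take their product. One (4 states) tracks the count of `a`s modulo 4; the other (5 states) tracks the count of `b`s, saturating at 4. Each combined state is a pair, one component from each; accept when both components accept.
A 20-state machine:
          a    b  
>  q0     q1   q2 
 * q1     q3   q4 
   q2     q4   q5 
   q3     q6   q7 
 * q4     q7   q8 
   q5     q8   q9 
   q6     q0  q10 
   q7    q10  q11 
 * q8    q11  q12 
   q9    q12  q13 
   q10    q2  q14 
   q11   q14  q15 
 * q12   q15  q16 
   q13   q16  q13 
   q14    q5  q17 
   q15   q17  q18 
   q16   q18  q16 
   q17    q9  q19 
   q18   q19  q18 
   q19   q13  q19 
(> = start, * = accepting)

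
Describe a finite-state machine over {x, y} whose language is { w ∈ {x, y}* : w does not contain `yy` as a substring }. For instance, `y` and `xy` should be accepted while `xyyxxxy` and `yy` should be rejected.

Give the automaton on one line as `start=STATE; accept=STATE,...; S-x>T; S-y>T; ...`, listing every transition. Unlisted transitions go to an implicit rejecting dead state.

start=S0; accept=S0,S1; S0-x>S0; S0-y>S1; S1-x>S0; S1-y>S2; S2-x>S2; S2-y>S2

This is the complement of 'contains `yy`'. Use the same substring-matching states — S0 through S2 holding how much of `yy` has just been matched — but flip the accepting set: everything except the trap S2 accepts.
3 states suffice.
        x   y  
>* S0   S0  S1 
 * S1   S0  S2 
   S2   S2  S2 
(> = start, * = accepting)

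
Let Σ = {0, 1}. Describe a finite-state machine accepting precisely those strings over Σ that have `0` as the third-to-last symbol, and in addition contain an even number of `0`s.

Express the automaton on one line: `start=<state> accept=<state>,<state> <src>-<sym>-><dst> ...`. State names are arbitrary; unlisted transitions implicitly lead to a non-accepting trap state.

Build one automaton per condition and run them in lockstep. One (15 states) tracks the last 3 symbols read; the other (2 states) tracks the count of `0`s modulo 2. Each combined state is a pair, one component from each; accept when both components accept.
A 23-state machine:
          0    1  
>  s0     s1   s2 
   s1     s3   s4 
   s2     s5   s6 
   s3     s7   s8 
   s4     s9  s10 
   s5    s11  s12 
   s6    s13  s14 
   s7    s15  s16 
 * s8    s17  s18 
 * s9    s19  s20 
   s10   s21  s22 
   s11    s7   s8 
   s12    s9  s10 
   s13   s11  s12 
   s14   s13  s14 
 * s15    s7   s8 
   s16    s9  s10 
   s17   s11  s12 
 * s18   s13  s14 
   s19   s15  s16 
   s20   s17  s18 
   s21   s19  s20 
   s22   s21  s22 
(> = start, * = accepting)

start=s0 accept=s8,s9,s15,s18 s0-0->s1 s0-1->s2 s1-0->s3 s1-1->s4 s2-0->s5 s2-1->s6 s3-0->s7 s3-1->s8 s4-0->s9 s4-1->s10 s5-0->s11 s5-1->s12 s6-0->s13 s6-1->s14 s7-0->s15 s7-1->s16 s8-0->s17 s8-1->s18 s9-0->s19 s9-1->s20 s10-0->s21 s10-1->s22 s11-0->s7 s11-1->s8 s12-0->s9 s12-1->s10 s13-0->s11 s13-1->s12 s14-0->s13 s14-1->s14 s15-0->s7 s15-1->s8 s16-0->s9 s16-1->s10 s17-0->s11 s17-1->s12 s18-0->s13 s18-1->s14 s19-0->s15 s19-1->s16 s20-0->s17 s20-1->s18 s21-0->s19 s21-1->s20 s22-0->s21 s22-1->s22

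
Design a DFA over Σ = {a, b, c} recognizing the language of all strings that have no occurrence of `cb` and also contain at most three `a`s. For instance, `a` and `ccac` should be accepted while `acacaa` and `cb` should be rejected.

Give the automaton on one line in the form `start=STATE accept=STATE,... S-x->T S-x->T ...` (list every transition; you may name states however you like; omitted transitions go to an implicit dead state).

start=s0 accept=s0,s1,s2,s3,s4,s6,s7,s10 s0-a->s1 s0-b->s0 s0-c->s2 s1-a->s3 s1-b->s1 s1-c->s4 s2-a->s1 s2-b->s5 s2-c->s2 s3-a->s6 s3-b->s3 s3-c->s7 s4-a->s3 s4-b->s8 s4-c->s4 s5-a->s8 s5-b->s5 s5-c->s5 s6-a->s9 s6-b->s6 s6-c->s10 s7-a->s6 s7-b->s11 s7-c->s7 s8-a->s11 s8-b->s8 s8-c->s8 s9-a->s9 s9-b->s9 s9-c->s12 s10-a->s9 s10-b->s13 s10-c->s10 s11-a->s13 s11-b->s11 s11-c->s11 s12-a->s9 s12-b->s14 s12-c->s12 s13-a->s14 s13-b->s13 s13-c->s13 s14-a->s14 s14-b->s14 s14-c->s14

Build one automaton per condition and run them in lockstep. The first has 3 states tracking partial matches of the forbidden pattern `cb`; the second has 5 states tracking the count of `a`s, saturating at 4. A product state is a pair (one from each), accepting exactly when both do.
          a    b    c  
>* s0     s1   s0   s2 
 * s1     s3   s1   s4 
 * s2     s1   s5   s2 
 * s3     s6   s3   s7 
 * s4     s3   s8   s4 
   s5     s8   s5   s5 
 * s6     s9   s6  s10 
 * s7     s6  s11   s7 
   s8    s11   s8   s8 
   s9     s9   s9  s12 
 * s10    s9  s13  s10 
   s11   s13  s11  s11 
   s12    s9  s14  s12 
   s13   s14  s13  s13 
   s14   s14  s14  s14 
(> = start, * = accepting)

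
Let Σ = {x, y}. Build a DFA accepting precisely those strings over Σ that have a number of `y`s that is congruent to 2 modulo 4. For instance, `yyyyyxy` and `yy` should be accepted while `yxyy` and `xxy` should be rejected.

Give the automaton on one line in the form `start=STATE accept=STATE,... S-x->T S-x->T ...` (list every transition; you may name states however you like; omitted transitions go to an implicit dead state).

start=q0 accept=q2 q0-x->q0 q0-y->q1 q1-x->q1 q1-y->q2 q2-x->q2 q2-y->q3 q3-x->q3 q3-y->q0

The only thing that matters is how many `y`s have appeared, reduced mod 4. Use one state per residue: q0 for 0, …, q3 for 3. Reading `y` moves to the next residue; anything else stays put. q2 is accepting.
4 states suffice.
        x   y  
>  q0   q0  q1 
   q1   q1  q2 
 * q2   q2  q3 
   q3   q3  q0 
(> = start, * = accepting)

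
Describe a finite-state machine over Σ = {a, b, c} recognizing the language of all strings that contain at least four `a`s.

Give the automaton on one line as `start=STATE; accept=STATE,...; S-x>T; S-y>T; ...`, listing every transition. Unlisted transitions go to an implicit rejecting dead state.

start=S0; accept=S4,S5; S0-a>S1; S0-b>S0; S0-c>S0; S1-a>S2; S1-b>S1; S1-c>S1; S2-a>S3; S2-b>S2; S2-c>S2; S3-a>S4; S3-b>S3; S3-c>S3; S4-a>S5; S4-b>S4; S4-c>S4; S5-a>S5; S5-b>S5; S5-c>S5

Count `a`s, saturating at 5: states S0 through S4 mean 0 through 4 `a`s seen; S5 means more than 4. Each `a` increments (capped at S5); other symbols loop. Accept from {S4, S5}.
A 6-state machine:
        a   b   c  
>  S0   S1  S0  S0 
   S1   S2  S1  S1 
   S2   S3  S2  S2 
   S3   S4  S3  S3 
 * S4   S5  S4  S4 
 * S5   S5  S5  S5 
(> = start, * = accepting)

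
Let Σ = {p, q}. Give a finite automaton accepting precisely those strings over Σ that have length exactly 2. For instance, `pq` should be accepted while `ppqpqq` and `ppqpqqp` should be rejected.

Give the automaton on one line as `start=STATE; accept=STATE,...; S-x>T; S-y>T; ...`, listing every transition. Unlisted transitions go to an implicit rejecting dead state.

We only need to distinguish lengths 0, 1, …, 2, and '>2'. Chain S0 → S1 → S2 → S3 on every symbol, with S3 looping. Accepting states: {S2}.
With 4 states:
        p   q  
>  S0   S1  S1 
   S1   S2  S2 
 * S2   S3  S3 
   S3   S3  S3 
(> = start, * = accepting)

start=S0; accept=S2; S0-p>S1; S0-q>S1; S1-p>S2; S1-q>S2; S2-p>S3; S2-q>S3; S3-p>S3; S3-q>S3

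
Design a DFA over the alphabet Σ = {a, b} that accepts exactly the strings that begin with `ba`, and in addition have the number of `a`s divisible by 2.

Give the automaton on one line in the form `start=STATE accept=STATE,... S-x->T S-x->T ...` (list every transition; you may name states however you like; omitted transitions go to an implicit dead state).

Run two small machines in parallel and take their product. One (4 states) tracks whether the input so far still matches the prefix `ba`; the other (2 states) tracks the count of `a`s modulo 2. Each combined state is a pair, one component from each; accept when both components accept. Equivalent product states are then merged.
With 5 states:
        a   b  
>  q0   q1  q2 
   q1   q1  q1 
   q2   q3  q1 
   q3   q4  q3 
 * q4   q3  q4 
(> = start, * = accepting)

start=q0 accept=q4 q0-a->q1 q0-b->q2 q1-a->q1 q1-b->q1 q2-a->q3 q2-b->q1 q3-a->q4 q3-b->q3 q4-a->q3 q4-b->q4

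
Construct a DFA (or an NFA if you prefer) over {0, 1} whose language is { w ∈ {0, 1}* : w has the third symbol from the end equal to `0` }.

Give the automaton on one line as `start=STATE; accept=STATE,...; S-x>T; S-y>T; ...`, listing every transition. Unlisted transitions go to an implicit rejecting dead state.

A DFA must remember the last 3 symbols (since which symbol is third-to-last isn't known until the input ends). Use one state per possible window of the last ≤3 symbols; accept from those whose window starts with `0`.
          0    1  
>  q0     q1   q2 
   q1     q3   q4 
   q2     q5   q6 
   q3     q7   q8 
   q4     q9  q10 
   q5    q11  q12 
   q6    q13  q14 
 * q7     q7   q8 
 * q8     q9  q10 
 * q9    q11  q12 
 * q10   q13  q14 
   q11    q7   q8 
   q12    q9  q10 
   q13   q11  q12 
   q14   q13  q14 
(> = start, * = accepting)

start=q0; accept=q7,q8,q9,q10; q0-0>q1; q0-1>q2; q1-0>q3; q1-1>q4; q2-0>q5; q2-1>q6; q3-0>q7; q3-1>q8; q4-0>q9; q4-1>q10; q5-0>q11; q5-1>q12; q6-0>q13; q6-1>q14; q7-0>q7; q7-1>q8; q8-0>q9; q8-1>q10; q9-0>q11; q9-1>q12; q10-0>q13; q10-1>q14; q11-0>q7; q11-1>q8; q12-0>q9; q12-1>q10; q13-0>q11; q13-1>q12; q14-0>q13; q14-1>q14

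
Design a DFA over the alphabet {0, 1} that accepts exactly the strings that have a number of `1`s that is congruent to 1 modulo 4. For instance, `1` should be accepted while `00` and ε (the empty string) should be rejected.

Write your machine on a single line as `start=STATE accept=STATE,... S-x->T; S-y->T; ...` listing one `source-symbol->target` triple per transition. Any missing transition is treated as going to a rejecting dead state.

start=S0; accept=S1; S0-0->S0; S0-1->S1; S1-0->S1; S1-1->S2; S2-0->S2; S2-1->S3; S3-0->S3; S3-1->S0

The only thing that matters is how many `1`s have appeared, reduced mod 4. Use one state per residue: S0 for 0, …, S3 for 3. Reading `1` moves to the next residue; anything else stays put. S1 is accepting.
With 4 states:
        0   1  
>  S0   S0  S1 
 * S1   S1  S2 
   S2   S2  S3 
   S3   S3  S0 
(> = start, * = accepting)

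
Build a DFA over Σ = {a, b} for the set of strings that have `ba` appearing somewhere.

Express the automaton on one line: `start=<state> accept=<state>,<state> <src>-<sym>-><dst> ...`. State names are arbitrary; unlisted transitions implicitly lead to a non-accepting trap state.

Track how much of `ba` has been matched so far: state q0 is no progress, q2 is the absorbing accept state reached once `ba` has occurred. Intermediate states record partial matches; on a mismatch, fall back to the longest reusable overlap.
        a   b  
>  q0   q0  q1 
   q1   q2  q1 
 * q2   q2  q2 
(> = start, * = accepting)

start=q0 accept=q2 q0-a->q0 q0-b->q1 q1-a->q2 q1-b->q1 q2-a->q2 q2-b->q2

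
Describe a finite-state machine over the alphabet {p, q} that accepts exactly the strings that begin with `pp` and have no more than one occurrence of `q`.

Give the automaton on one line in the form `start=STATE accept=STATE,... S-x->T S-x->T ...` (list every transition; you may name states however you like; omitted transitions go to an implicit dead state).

start=s0 accept=s3,s5 s0-p->s1 s0-q->s2 s1-p->s3 s1-q->s2 s2-p->s2 s2-q->s4 s3-p->s3 s3-q->s5 s4-p->s4 s4-q->s4 s5-p->s5 s5-q->s6 s6-p->s6 s6-q->s6

Handle the two conditions separately and then intersect. One (4 states) tracks whether the input so far still matches the prefix `pp`; the other (3 states) tracks the count of `q`s, saturating at 2. Each combined state is a pair, one component from each; accept when both components accept.
With 7 states:
        p   q  
>  s0   s1  s2 
   s1   s3  s2 
   s2   s2  s4 
 * s3   s3  s5 
   s4   s4  s4 
 * s5   s5  s6 
   s6   s6  s6 
(> = start, * = accepting)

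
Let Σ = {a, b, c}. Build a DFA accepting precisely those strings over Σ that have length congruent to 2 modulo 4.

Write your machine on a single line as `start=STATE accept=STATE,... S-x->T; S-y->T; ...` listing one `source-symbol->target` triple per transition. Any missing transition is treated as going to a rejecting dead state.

start=q0; accept=q2; q0-a->q1; q0-b->q1; q0-c->q1; q1-a->q2; q1-b->q2; q1-c->q2; q2-a->q3; q2-b->q3; q2-c->q3; q3-a->q0; q3-b->q0; q3-c->q0

Only the length mod 4 matters, so use a 4-cycle: from any state, every input symbol moves to the next state, wrapping q3 back to q0. Mark q2 accepting.
A 4-state machine:
        a   b   c  
>  q0   q1  q1  q1 
   q1   q2  q2  q2 
 * q2   q3  q3  q3 
   q3   q0  q0  q0 
(> = start, * = accepting)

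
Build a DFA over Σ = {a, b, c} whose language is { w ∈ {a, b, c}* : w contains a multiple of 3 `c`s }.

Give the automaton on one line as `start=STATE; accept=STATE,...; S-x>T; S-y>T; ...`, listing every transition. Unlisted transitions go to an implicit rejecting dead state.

The only thing that matters is how many `c`s have appeared, reduced mod 3. Use one state per residue: q0 for 0, …, q2 for 2. Reading `c` moves to the next residue; anything else stays put. q0 is accepting.
        a   b   c  
>* q0   q0  q0  q1 
   q1   q1  q1  q2 
   q2   q2  q2  q0 
(> = start, * = accepting)

start=q0; accept=q0; q0-a>q0; q0-b>q0; q0-c>q1; q1-a>q1; q1-b>q1; q1-c>q2; q2-a>q2; q2-b>q2; q2-c>q0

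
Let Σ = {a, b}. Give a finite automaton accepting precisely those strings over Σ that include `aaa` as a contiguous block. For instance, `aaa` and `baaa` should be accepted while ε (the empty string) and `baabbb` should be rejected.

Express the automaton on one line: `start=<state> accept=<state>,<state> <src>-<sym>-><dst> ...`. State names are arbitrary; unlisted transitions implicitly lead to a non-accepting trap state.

start=q0 accept=q3 q0-a->q1 q0-b->q0 q1-a->q2 q1-b->q0 q2-a->q3 q2-b->q0 q3-a->q3 q3-b->q3

States q0..q2 record the length of the longest prefix of `aaa` that matches the current input suffix. Reaching q3 means `aaa` has been seen, and we stay there forever. Accept from q3.
A 4-state machine:
        a   b  
>  q0   q1  q0 
   q1   q2  q0 
   q2   q3  q0 
 * q3   q3  q3 
(> = start, * = accepting)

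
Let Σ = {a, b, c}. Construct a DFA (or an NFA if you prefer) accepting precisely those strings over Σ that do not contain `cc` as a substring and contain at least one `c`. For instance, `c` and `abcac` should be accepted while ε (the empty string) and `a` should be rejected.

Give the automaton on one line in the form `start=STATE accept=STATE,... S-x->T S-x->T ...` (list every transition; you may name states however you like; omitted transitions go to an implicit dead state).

start=q0 accept=q1,q2 q0-a->q0 q0-b->q0 q0-c->q1 q1-a->q2 q1-b->q2 q1-c->q3 q2-a->q2 q2-b->q2 q2-c->q1 q3-a->q3 q3-b->q3 q3-c->q3

Handle the two conditions separately and then intersect. The first has 3 states tracking partial matches of the forbidden pattern `cc`; the second has 3 states tracking the count of `c`s, saturating at 2. A product state is a pair (one from each), accepting exactly when both do. Equivalent product states are then merged.
A 4-state machine:
        a   b   c  
>  q0   q0  q0  q1 
 * q1   q2  q2  q3 
 * q2   q2  q2  q1 
   q3   q3  q3  q3 
(> = start, * = accepting)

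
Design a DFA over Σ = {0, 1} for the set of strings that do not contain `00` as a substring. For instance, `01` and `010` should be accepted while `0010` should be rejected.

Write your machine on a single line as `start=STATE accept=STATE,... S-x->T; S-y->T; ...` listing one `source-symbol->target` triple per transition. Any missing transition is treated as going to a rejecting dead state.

Track partial matches of the forbidden pattern `00`. State S2 is a dead state reached once `00` has occurred; every other state accepts. S0 means no part of `00` is currently matched.
A 3-state machine:
        0   1  
>* S0   S1  S0 
 * S1   S2  S0 
   S2   S2  S2 
(> = start, * = accepting)

start=S0; accept=S0,S1; S0-0->S1; S0-1->S0; S1-0->S2; S1-1->S0; S2-0->S2; S2-1->S2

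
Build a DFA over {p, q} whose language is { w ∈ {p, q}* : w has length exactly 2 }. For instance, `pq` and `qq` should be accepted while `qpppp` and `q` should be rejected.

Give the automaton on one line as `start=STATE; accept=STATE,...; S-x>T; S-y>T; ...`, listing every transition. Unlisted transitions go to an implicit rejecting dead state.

start=A; accept=C; A-p>B; A-q>B; B-p>C; B-q>C; C-p>D; C-q>D; D-p>D; D-q>D

Count input length up to 3: every symbol moves from A toward D, which means 'more than 2' and absorbs. Accept from {C}.
4 states suffice.
       p  q 
>  A   B  B 
   B   C  C 
 * C   D  D 
   D   D  D 
(> = start, * = accepting)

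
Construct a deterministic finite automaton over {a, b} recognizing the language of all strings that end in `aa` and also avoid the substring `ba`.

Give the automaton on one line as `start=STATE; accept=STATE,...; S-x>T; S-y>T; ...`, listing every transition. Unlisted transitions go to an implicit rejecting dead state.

start=q0; accept=q3; q0-a>q1; q0-b>q2; q1-a>q3; q1-b>q2; q2-a>q4; q2-b>q2; q3-a>q3; q3-b>q2; q4-a>q5; q4-b>q6; q5-a>q5; q5-b>q6; q6-a>q4; q6-b>q6

Build one automaton per condition and run them in lockstep. One (3 states) tracks how much of the suffix `aa` has currently been matched; the other (3 states) tracks partial matches of the forbidden pattern `ba`. Each combined state is a pair, one component from each; accept when both components accept.
7 states suffice.
        a   b  
>  q0   q1  q2 
   q1   q3  q2 
   q2   q4  q2 
 * q3   q3  q2 
   q4   q5  q6 
   q5   q5  q6 
   q6   q4  q6 
(> = start, * = accepting)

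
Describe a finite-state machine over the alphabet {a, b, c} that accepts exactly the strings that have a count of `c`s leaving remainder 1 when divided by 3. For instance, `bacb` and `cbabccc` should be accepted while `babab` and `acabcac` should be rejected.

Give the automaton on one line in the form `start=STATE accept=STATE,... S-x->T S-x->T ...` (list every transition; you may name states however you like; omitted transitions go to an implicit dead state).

start=q0 accept=q1 q0-a->q0 q0-b->q0 q0-c->q1 q1-a->q1 q1-b->q1 q1-c->q2 q2-a->q2 q2-b->q2 q2-c->q0

The only thing that matters is how many `c`s have appeared, reduced mod 3. Use one state per residue: q0 for 0, …, q2 for 2. Reading `c` moves to the next residue; anything else stays put. q1 is accepting.
        a   b   c  
>  q0   q0  q0  q1 
 * q1   q1  q1  q2 
   q2   q2  q2  q0 
(> = start, * = accepting)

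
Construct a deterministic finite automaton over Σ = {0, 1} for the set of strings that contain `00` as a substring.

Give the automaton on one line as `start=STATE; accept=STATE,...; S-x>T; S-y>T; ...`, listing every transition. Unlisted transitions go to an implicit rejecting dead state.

start=A; accept=C; A-0>B; A-1>A; B-0>C; B-1>A; C-0>C; C-1>C

States A..B record the length of the longest prefix of `00` that matches the current input suffix. Reaching C means `00` has been seen, and we stay there forever. Accept from C.
3 states suffice.
       0  1 
>  A   B  A 
   B   C  A 
 * C   C  C 
(> = start, * = accepting)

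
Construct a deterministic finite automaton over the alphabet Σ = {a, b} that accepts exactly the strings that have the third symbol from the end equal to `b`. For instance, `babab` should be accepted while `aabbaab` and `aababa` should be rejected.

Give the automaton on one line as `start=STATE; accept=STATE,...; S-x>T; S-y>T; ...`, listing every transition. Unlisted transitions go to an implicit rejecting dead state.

start=q0; accept=q11,q12,q13,q14; q0-a>q1; q0-b>q2; q1-a>q3; q1-b>q4; q2-a>q5; q2-b>q6; q3-a>q7; q3-b>q8; q4-a>q9; q4-b>q10; q5-a>q11; q5-b>q12; q6-a>q13; q6-b>q14; q7-a>q7; q7-b>q8; q8-a>q9; q8-b>q10; q9-a>q11; q9-b>q12; q10-a>q13; q10-b>q14; q11-a>q7; q11-b>q8; q12-a>q9; q12-b>q10; q13-a>q11; q13-b>q12; q14-a>q13; q14-b>q14

Because acceptance depends on a position counted from the end, the machine has to buffer the most recent 3 symbols. Make each state the string of the last up-to-3 symbols read; on input `x` shift the window left and append `x`. Accept when the buffered window has length 3 and begins with `b`.
          a    b  
>  q0     q1   q2 
   q1     q3   q4 
   q2     q5   q6 
   q3     q7   q8 
   q4     q9  q10 
   q5    q11  q12 
   q6    q13  q14 
   q7     q7   q8 
   q8     q9  q10 
   q9    q11  q12 
   q10   q13  q14 
 * q11    q7   q8 
 * q12    q9  q10 
 * q13   q11  q12 
 * q14   q13  q14 
(> = start, * = accepting)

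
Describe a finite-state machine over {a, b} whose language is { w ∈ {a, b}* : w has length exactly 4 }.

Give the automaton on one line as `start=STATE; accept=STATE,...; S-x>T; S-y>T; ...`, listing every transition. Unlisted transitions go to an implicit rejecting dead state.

We only need to distinguish lengths 0, 1, …, 4, and '>4'. Chain q0 → q1 → q2 → q3 → q4 → q5 on every symbol, with q5 looping. Accepting states: {q4}.
        a   b  
>  q0   q1  q1 
   q1   q2  q2 
   q2   q3  q3 
   q3   q4  q4 
 * q4   q5  q5 
   q5   q5  q5 
(> = start, * = accepting)

start=q0; accept=q4; q0-a>q1; q0-b>q1; q1-a>q2; q1-b>q2; q2-a>q3; q2-b>q3; q3-a>q4; q3-b>q4; q4-a>q5; q4-b>q5; q5-a>q5; q5-b>q5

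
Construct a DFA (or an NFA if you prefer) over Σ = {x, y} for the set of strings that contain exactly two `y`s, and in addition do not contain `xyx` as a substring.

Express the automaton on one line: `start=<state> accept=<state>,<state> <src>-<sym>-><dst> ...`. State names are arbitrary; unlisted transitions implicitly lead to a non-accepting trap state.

start=S0 accept=S5,S7 S0-x->S1 S0-y->S2 S1-x->S1 S1-y->S3 S2-x->S4 S2-y->S5 S3-x->S6 S3-y->S5 S4-x->S4 S4-y->S7 S5-x->S5 S5-y->S6 S6-x->S6 S6-y->S6 S7-x->S6 S7-y->S6

Handle the two conditions separately and then intersect. The first has 4 states tracking the count of `y`s, saturating at 3; the second has 4 states tracking partial matches of the forbidden pattern `xyx`. A product state is a pair (one from each), accepting exactly when both do. After merging equivalent states the machine shrinks.
        x   y  
>  S0   S1  S2 
   S1   S1  S3 
   S2   S4  S5 
   S3   S6  S5 
   S4   S4  S7 
 * S5   S5  S6 
   S6   S6  S6 
 * S7   S6  S6 
(> = start, * = accepting)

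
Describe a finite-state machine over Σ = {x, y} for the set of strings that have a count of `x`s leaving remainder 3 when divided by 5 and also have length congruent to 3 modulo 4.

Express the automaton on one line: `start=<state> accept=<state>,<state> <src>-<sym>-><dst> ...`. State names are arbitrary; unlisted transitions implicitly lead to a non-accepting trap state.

Build one automaton per condition and run them in lockstep. The first has 5 states tracking the count of `x`s modulo 5; the second has 4 states tracking the input length modulo 4. A product state is a pair (one from each), accepting exactly when both do.
With 20 states:
          x    y  
>  q0     q1   q2 
   q1     q3   q4 
   q2     q4   q5 
   q3     q6   q7 
   q4     q7   q8 
   q5     q8   q9 
 * q6    q10  q11 
   q7    q11  q12 
   q8    q12  q13 
   q9    q13   q0 
   q10    q2  q14 
   q11   q14  q15 
   q12   q15  q16 
   q13   q16   q1 
   q14    q5  q17 
   q15   q17  q18 
   q16   q18   q3 
   q17    q9  q19 
   q18   q19   q6 
   q19    q0  q10 
(> = start, * = accepting)

start=q0 accept=q6 q0-x->q1 q0-y->q2 q1-x->q3 q1-y->q4 q2-x->q4 q2-y->q5 q3-x->q6 q3-y->q7 q4-x->q7 q4-y->q8 q5-x->q8 q5-y->q9 q6-x->q10 q6-y->q11 q7-x->q11 q7-y->q12 q8-x->q12 q8-y->q13 q9-x->q13 q9-y->q0 q10-x->q2 q10-y->q14 q11-x->q14 q11-y->q15 q12-x->q15 q12-y->q16 q13-x->q16 q13-y->q1 q14-x->q5 q14-y->q17 q15-x->q17 q15-y->q18 q16-x->q18 q16-y->q3 q17-x->q9 q17-y->q19 q18-x->q19 q18-y->q6 q19-x->q0 q19-y->q10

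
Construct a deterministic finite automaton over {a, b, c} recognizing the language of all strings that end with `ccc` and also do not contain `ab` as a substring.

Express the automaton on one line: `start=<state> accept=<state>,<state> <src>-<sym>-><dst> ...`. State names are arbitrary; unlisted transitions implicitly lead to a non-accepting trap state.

Build one automaton per condition and run them in lockstep. The first has 4 states tracking how much of the suffix `ccc` has currently been matched; the second has 3 states tracking partial matches of the forbidden pattern `ab`. A product state is a pair (one from each), accepting exactly when both do. Equivalent product states are then merged.
        a   b   c  
>  S0   S1  S0  S2 
   S1   S1  S3  S2 
   S2   S1  S0  S4 
   S3   S3  S3  S3 
   S4   S1  S0  S5 
 * S5   S1  S0  S5 
(> = start, * = accepting)

start=S0 accept=S5 S0-a->S1 S0-b->S0 S0-c->S2 S1-a->S1 S1-b->S3 S1-c->S2 S2-a->S1 S2-b->S0 S2-c->S4 S3-a->S3 S3-b->S3 S3-c->S3 S4-a->S1 S4-b->S0 S4-c->S5 S5-a->S1 S5-b->S0 S5-c->S5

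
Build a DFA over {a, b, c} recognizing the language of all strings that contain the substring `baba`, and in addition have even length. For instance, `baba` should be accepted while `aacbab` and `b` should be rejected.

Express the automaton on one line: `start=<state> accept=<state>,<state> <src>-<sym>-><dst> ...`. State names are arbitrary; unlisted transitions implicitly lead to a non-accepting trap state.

start=S0 accept=S8 S0-a->S1 S0-b->S2 S0-c->S1 S1-a->S0 S1-b->S3 S1-c->S0 S2-a->S4 S2-b->S3 S2-c->S0 S3-a->S5 S3-b->S2 S3-c->S1 S4-a->S1 S4-b->S6 S4-c->S1 S5-a->S0 S5-b->S7 S5-c->S0 S6-a->S8 S6-b->S3 S6-c->S0 S7-a->S9 S7-b->S2 S7-c->S1 S8-a->S9 S8-b->S9 S8-c->S9 S9-a->S8 S9-b->S8 S9-c->S8

Run two small machines in parallel and take their product. The first has 5 states tracking whether and how much of `baba` has been seen; the second has 2 states tracking the input length modulo 2. A product state is a pair (one from each), accepting exactly when both do.
With 10 states:
        a   b   c  
>  S0   S1  S2  S1 
   S1   S0  S3  S0 
   S2   S4  S3  S0 
   S3   S5  S2  S1 
   S4   S1  S6  S1 
   S5   S0  S7  S0 
   S6   S8  S3  S0 
   S7   S9  S2  S1 
 * S8   S9  S9  S9 
   S9   S8  S8  S8 
(> = start, * = accepting)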